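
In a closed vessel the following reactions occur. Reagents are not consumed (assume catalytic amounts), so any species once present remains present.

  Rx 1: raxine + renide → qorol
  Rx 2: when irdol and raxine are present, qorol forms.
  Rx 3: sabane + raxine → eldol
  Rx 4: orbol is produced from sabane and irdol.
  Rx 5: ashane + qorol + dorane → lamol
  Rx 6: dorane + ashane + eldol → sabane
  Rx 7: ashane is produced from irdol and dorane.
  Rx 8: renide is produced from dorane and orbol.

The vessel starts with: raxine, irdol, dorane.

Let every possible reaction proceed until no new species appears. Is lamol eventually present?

irdol and dorane present → ashane forms (Rx 7).
irdol and raxine present → qorol forms (Rx 2).
ashane, qorol, and dorane present → lamol forms (Rx 5).

Yes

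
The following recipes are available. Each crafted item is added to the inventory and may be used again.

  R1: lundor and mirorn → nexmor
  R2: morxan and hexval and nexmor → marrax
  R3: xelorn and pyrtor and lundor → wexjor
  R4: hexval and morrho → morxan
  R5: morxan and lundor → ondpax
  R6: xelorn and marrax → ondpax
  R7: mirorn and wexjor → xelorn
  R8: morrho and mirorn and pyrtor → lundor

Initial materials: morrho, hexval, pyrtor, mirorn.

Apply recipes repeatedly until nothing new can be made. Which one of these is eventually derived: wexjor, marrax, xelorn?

hexval and morrho → morxan (R4).
morrho and mirorn and pyrtor → lundor (R8).
Using R1, lundor and mirorn make nexmor.
morxan and hexval and nexmor → marrax (R2).
wexjor would need xelorn, pyrtor, and lundor (R3), but xelorn is never obtained. xelorn would need mirorn and wexjor (R7), but wexjor is never obtained.

marrax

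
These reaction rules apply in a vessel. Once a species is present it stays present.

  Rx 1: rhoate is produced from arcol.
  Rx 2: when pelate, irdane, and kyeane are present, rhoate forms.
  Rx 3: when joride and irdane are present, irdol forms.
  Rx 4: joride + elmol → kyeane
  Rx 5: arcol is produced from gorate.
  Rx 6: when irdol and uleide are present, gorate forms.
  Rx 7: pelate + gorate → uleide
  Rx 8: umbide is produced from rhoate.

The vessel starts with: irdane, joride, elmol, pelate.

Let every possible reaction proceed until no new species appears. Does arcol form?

arcol would need gorate (Rx 5), but gorate never forms.

No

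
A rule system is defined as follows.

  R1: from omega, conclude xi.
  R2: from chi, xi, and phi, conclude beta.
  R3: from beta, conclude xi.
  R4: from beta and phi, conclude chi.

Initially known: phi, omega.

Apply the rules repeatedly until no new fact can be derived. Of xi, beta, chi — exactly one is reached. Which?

xi

From omega, R1 gives xi.
chi would need beta and phi (R4), but beta is never established. beta would need chi, xi, and phi (R2), but chi is never established.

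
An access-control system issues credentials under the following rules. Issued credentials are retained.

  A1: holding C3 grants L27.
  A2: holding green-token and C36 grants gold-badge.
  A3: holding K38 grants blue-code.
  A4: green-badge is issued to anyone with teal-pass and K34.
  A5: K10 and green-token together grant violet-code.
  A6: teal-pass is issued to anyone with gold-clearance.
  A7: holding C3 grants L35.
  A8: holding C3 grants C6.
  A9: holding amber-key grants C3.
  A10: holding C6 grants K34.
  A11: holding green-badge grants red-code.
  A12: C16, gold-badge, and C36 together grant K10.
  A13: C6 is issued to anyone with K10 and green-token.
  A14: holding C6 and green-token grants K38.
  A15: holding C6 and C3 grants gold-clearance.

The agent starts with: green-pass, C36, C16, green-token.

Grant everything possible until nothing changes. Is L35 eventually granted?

No

L35 would need C3 (A7), but C3 is never granted.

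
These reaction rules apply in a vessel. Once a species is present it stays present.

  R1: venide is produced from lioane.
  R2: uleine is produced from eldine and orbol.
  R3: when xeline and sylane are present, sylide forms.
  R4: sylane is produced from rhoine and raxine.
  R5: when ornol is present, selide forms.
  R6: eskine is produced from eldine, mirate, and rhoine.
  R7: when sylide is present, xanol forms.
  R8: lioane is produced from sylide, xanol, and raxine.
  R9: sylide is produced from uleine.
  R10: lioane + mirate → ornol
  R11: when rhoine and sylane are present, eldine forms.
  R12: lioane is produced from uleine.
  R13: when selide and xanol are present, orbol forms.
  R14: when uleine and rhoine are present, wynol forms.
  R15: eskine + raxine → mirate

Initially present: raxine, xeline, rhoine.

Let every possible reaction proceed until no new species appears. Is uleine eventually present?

No

uleine would need eldine and orbol (R2), but orbol never forms.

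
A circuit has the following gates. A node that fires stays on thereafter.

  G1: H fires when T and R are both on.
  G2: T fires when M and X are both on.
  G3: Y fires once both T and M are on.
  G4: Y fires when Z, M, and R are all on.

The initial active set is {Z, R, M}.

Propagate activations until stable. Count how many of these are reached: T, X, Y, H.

Z, M, and R are on, so Y fires (G4).
T would need M and X (G2), but X never turns on.
No rule produces X, and it is not given.
Y: reached.
H would need T and R (G1), but T never turns on.
Reached: Y — 1 of the 4.

1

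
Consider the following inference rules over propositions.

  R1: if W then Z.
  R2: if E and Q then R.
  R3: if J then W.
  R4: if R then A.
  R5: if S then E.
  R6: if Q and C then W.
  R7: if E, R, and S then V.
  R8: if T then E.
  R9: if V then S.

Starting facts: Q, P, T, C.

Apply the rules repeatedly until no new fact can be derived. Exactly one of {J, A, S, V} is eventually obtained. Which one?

A

T holds, so E follows (R8).
From E and Q, R2 gives R.
R holds, so A follows (R4).
V would need E, R, and S (R7), but S is never established. No rule produces J, and it is not given. S would need V (R9), but V is never established.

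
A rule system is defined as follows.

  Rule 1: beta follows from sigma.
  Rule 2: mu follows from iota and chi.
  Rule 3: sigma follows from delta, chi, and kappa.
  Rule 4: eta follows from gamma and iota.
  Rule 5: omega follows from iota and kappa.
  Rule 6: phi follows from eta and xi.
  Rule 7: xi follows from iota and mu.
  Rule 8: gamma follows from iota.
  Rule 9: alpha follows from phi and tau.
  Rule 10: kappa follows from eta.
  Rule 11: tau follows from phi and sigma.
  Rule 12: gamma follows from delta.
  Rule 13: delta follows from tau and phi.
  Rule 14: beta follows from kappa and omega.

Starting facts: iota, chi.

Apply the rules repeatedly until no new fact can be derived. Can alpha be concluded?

No

alpha would need phi and tau (Rule 9), but tau is never established.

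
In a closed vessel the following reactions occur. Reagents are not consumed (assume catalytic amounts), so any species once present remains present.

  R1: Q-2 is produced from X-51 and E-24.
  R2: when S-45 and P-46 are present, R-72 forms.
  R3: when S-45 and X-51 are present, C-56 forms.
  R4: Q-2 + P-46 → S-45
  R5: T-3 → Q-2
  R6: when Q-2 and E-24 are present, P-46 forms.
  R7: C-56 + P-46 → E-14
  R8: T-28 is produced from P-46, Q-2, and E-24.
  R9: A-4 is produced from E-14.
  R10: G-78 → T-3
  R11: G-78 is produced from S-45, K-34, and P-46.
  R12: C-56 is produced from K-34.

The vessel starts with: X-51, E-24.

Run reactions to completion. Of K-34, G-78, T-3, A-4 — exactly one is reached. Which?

A-4

X-51 and E-24 present → Q-2 forms (R1).
Q-2 and E-24 present → P-46 forms (R6).
Q-2 and P-46 present → S-45 forms (R4).
S-45 and X-51 present → C-56 forms (R3).
C-56 and P-46 present → E-14 forms (R7).
E-14 present → A-4 forms (R9).
T-3 would need G-78 (R10), but G-78 never forms. No rule produces K-34, and it is not given. G-78 would need S-45, K-34, and P-46 (R11), but K-34 never forms.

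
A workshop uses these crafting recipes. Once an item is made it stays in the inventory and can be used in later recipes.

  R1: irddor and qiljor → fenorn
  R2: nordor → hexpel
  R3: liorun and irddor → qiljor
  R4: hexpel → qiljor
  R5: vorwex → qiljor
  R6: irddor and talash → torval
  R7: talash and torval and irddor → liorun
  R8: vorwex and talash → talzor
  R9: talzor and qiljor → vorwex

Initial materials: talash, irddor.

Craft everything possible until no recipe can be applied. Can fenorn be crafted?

Using R6, irddor and talash make torval.
talash and torval and irddor → liorun (R7).
Using R3, liorun and irddor make qiljor.
Using R1, irddor and qiljor make fenorn.

Yes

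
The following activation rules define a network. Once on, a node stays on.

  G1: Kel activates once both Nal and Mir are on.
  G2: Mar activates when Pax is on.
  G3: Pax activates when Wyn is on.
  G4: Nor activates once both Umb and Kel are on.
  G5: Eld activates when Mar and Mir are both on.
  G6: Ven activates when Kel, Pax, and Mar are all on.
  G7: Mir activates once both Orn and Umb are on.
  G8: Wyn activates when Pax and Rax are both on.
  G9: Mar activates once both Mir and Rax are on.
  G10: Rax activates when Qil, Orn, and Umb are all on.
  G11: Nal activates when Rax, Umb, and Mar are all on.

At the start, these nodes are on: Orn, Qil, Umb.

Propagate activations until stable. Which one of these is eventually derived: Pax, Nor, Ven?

Orn and Umb are on, so Mir activates (G7).
Qil, Orn, and Umb are on, so Rax activates (G10).
Mir and Rax are on, so Mar activates (G9).
Rax, Umb, and Mar are on, so Nal activates (G11).
G1: Nal and Mir on → Kel on.
Umb and Kel are on, so Nor activates (G4).
Pax would need Wyn (G3), but Wyn never turns on. Ven would need Kel, Pax, and Mar (G6), but Pax never turns on.

Nor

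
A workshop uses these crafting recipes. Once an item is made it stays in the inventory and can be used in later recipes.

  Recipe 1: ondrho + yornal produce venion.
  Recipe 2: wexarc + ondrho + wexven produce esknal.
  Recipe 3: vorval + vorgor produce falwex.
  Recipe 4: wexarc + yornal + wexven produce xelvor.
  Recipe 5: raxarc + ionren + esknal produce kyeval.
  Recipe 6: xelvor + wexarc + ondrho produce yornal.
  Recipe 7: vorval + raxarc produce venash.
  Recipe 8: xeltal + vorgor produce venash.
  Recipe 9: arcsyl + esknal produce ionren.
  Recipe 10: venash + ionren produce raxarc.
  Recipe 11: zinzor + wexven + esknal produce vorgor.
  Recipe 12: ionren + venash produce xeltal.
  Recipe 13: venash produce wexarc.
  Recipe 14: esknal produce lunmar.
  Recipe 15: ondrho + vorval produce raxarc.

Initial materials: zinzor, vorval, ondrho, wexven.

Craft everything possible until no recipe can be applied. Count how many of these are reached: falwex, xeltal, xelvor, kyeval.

ondrho + vorval → raxarc (Recipe 15).
vorval + raxarc → venash (Recipe 7).
venash → wexarc (Recipe 13).
Using Recipe 2, wexarc, ondrho, and wexven make esknal.
zinzor + wexven + esknal → vorgor (Recipe 11).
vorval + vorgor → falwex (Recipe 3).
falwex: reached.
xeltal would need ionren and venash (Recipe 12), but ionren is never obtained.
xelvor would need wexarc, yornal, and wexven (Recipe 4), but yornal is never obtained.
kyeval would need raxarc, ionren, and esknal (Recipe 5), but ionren is never obtained.
Reached: falwex — 1 of the 4.

1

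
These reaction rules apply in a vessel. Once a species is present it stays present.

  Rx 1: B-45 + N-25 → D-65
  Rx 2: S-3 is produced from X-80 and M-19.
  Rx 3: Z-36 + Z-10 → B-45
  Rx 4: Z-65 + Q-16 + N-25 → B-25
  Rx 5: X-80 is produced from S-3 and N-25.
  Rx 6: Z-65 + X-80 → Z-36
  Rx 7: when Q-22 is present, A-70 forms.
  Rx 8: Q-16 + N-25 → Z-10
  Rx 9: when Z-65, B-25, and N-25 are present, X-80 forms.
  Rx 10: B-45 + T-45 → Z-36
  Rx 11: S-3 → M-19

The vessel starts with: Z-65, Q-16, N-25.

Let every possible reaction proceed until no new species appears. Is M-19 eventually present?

No

M-19 would need S-3 (Rx 11), but S-3 never forms.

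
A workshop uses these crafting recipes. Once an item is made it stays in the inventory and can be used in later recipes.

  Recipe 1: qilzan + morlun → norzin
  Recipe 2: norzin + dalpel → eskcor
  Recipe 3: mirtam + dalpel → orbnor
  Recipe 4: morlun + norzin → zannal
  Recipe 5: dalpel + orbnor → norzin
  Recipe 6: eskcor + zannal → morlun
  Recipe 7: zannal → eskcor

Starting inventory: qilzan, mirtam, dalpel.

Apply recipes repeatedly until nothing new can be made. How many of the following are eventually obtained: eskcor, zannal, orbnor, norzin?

Using Recipe 3, mirtam and dalpel make orbnor.
Using Recipe 5, dalpel and orbnor make norzin.
Using Recipe 2, norzin and dalpel make eskcor.
eskcor: reached.
zannal would need morlun and norzin (Recipe 4), but morlun is never obtained.
orbnor: reached.
norzin: reached.
Reached: eskcor, orbnor, and norzin — 3 of the 4.

3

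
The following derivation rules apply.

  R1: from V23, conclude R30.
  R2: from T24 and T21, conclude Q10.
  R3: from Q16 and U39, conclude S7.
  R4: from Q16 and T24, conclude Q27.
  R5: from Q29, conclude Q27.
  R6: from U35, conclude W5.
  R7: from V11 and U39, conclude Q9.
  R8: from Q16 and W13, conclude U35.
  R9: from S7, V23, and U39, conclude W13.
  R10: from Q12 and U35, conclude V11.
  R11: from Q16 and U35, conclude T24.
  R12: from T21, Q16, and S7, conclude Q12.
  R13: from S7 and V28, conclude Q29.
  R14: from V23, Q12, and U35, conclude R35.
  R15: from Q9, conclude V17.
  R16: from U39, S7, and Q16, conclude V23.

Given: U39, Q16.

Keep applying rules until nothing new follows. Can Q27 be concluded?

Yes

From Q16 and U39, R3 gives S7.
From U39, S7, and Q16, R16 gives V23.
From S7, V23, and U39, R9 gives W13.
From Q16 and W13, R8 gives U35.
From Q16 and U35, R11 gives T24.
Q16 and T24 hold, so Q27 follows (R4).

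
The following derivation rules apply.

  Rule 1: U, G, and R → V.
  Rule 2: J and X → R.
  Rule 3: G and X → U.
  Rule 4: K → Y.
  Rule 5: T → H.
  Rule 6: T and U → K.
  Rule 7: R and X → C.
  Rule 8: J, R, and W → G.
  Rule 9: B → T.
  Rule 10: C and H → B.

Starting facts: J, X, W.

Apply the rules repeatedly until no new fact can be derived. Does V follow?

Yes

J and X hold, so R follows (Rule 2).
From J, R, and W, Rule 8 gives G.
From G and X, Rule 3 gives U.
U, G, and R hold, so V follows (Rule 1).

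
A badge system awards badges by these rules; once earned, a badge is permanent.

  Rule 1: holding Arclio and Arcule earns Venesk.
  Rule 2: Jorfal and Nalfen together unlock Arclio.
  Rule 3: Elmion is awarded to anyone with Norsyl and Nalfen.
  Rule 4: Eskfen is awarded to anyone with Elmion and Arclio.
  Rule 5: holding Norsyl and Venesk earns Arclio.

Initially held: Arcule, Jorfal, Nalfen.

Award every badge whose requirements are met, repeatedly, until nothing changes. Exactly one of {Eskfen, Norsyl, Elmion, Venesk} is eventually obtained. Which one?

With Jorfal and Nalfen, Arclio is earned (Rule 2).
With Arclio and Arcule, Venesk is earned (Rule 1).
No rule produces Norsyl, and it is not given. Eskfen would need Elmion and Arclio (Rule 4), but Elmion is never earned. Elmion would need Norsyl and Nalfen (Rule 3), but Norsyl is never earned.

Venesk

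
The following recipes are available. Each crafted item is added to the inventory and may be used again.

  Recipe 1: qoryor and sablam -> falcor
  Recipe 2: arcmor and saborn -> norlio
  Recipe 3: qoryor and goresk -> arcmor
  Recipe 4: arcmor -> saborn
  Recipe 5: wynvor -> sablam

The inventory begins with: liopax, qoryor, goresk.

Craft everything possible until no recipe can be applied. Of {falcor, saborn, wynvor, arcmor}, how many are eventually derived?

qoryor and goresk -> arcmor (Recipe 3).
arcmor -> saborn (Recipe 4).
falcor would need qoryor and sablam (Recipe 1), but sablam is never obtained.
saborn: reached.
No rule produces wynvor, and it is not given.
arcmor: reached.
Reached: saborn and arcmor — 2 of the 4.

2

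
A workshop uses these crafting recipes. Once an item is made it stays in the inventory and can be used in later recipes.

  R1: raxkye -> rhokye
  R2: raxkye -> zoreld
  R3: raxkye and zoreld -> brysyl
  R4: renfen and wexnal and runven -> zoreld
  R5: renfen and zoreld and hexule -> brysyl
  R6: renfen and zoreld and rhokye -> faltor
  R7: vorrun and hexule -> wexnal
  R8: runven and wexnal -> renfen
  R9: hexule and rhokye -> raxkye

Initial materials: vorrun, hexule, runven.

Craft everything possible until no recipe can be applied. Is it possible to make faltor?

No

faltor would need renfen, zoreld, and rhokye (R6), but rhokye is never obtained.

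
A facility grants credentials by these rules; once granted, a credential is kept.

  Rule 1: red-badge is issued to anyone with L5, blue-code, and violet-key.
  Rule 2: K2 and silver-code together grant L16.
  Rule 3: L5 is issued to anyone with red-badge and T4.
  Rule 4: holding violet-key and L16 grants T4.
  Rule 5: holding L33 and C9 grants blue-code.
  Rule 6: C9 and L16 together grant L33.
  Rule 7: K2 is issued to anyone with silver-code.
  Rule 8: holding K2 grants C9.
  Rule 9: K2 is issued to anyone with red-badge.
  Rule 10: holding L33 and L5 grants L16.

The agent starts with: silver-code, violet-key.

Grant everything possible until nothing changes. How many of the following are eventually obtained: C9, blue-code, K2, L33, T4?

5

Holding silver-code grants K2 (Rule 7).
Holding K2 and silver-code grants L16 (Rule 2).
Holding K2 grants C9 (Rule 8).
Holding violet-key and L16 grants T4 (Rule 4).
Holding C9 and L16 grants L33 (Rule 6).
Holding L33 and C9 grants blue-code (Rule 5).
C9: reached.
blue-code: reached.
K2: reached.
L33: reached.
T4: reached.
All 5 are reached.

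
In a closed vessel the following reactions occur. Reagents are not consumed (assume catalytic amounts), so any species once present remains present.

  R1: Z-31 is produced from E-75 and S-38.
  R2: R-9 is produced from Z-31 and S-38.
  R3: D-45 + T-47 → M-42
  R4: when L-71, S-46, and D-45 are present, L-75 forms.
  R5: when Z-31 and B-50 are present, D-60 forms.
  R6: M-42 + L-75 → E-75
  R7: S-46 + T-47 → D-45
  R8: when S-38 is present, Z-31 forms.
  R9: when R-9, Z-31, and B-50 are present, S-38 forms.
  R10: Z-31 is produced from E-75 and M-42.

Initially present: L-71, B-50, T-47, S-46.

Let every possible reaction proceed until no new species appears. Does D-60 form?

Yes

S-46 and T-47 present → D-45 forms (R7).
L-71, S-46, and D-45 present → L-75 forms (R4).
D-45 and T-47 present → M-42 forms (R3).
M-42 and L-75 present → E-75 forms (R6).
E-75 and M-42 present → Z-31 forms (R10).
Z-31 and B-50 present → D-60 forms (R5).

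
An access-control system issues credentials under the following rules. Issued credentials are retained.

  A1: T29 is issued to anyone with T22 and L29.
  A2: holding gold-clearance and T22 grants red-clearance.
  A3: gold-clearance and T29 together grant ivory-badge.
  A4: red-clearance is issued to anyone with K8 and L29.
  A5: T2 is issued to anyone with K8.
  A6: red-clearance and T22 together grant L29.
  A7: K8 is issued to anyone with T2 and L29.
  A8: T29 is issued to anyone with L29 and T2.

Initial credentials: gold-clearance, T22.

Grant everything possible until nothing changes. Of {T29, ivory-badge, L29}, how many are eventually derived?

3

Holding gold-clearance and T22 grants red-clearance (A2).
Holding red-clearance and T22 grants L29 (A6).
Holding T22 and L29 grants T29 (A1).
Holding gold-clearance and T29 grants ivory-badge (A3).
T29: reached.
ivory-badge: reached.
L29: reached.
All 3 are reached.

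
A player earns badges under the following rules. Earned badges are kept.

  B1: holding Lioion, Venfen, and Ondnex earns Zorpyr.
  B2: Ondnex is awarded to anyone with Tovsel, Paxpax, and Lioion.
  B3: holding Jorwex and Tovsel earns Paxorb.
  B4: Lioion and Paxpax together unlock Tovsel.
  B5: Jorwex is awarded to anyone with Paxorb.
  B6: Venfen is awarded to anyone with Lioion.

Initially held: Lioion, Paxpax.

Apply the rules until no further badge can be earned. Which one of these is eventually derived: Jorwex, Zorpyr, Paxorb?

Zorpyr

With Lioion and Paxpax, Tovsel is earned (B4).
With Lioion, Venfen is earned (B6).
With Tovsel, Paxpax, and Lioion, Ondnex is earned (B2).
With Lioion, Venfen, and Ondnex, Zorpyr is earned (B1).
Paxorb would need Jorwex and Tovsel (B3), but Jorwex is never earned. Jorwex would need Paxorb (B5), but Paxorb is never earned.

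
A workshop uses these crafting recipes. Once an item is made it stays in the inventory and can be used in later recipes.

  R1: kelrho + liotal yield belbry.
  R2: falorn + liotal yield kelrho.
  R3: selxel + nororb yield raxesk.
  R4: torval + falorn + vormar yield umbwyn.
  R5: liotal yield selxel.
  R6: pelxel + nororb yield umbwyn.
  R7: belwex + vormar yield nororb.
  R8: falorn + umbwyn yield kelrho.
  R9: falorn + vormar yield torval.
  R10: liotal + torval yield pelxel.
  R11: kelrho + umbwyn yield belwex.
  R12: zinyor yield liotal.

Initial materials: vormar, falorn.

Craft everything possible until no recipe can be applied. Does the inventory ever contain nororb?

falorn + vormar → torval (R9).
Using R4, torval, falorn, and vormar make umbwyn.
Using R8, falorn and umbwyn make kelrho.
Using R11, kelrho and umbwyn make belwex.
Using R7, belwex and vormar make nororb.

Yes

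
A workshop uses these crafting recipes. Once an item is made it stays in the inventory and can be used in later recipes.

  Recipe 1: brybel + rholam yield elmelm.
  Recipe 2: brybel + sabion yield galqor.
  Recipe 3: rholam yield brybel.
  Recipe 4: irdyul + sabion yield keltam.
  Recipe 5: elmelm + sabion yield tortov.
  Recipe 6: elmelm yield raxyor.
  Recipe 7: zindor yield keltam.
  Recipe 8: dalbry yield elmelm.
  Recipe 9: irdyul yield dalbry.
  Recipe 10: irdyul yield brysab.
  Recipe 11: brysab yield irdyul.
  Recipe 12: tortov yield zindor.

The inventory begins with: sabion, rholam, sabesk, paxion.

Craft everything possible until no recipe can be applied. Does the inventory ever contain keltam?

rholam → brybel (Recipe 3).
Using Recipe 1, brybel and rholam make elmelm.
Using Recipe 5, elmelm and sabion make tortov.
Using Recipe 12, tortov makes zindor.
zindor → keltam (Recipe 7).

Yes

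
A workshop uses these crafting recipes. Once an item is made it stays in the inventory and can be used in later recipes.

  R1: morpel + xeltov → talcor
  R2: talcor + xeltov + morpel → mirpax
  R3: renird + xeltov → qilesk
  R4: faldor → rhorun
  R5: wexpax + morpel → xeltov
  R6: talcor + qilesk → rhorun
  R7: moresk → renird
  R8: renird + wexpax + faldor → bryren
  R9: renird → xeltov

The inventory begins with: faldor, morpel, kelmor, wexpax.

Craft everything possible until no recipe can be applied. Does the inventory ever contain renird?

No

renird would need moresk (R7), but moresk is never obtained.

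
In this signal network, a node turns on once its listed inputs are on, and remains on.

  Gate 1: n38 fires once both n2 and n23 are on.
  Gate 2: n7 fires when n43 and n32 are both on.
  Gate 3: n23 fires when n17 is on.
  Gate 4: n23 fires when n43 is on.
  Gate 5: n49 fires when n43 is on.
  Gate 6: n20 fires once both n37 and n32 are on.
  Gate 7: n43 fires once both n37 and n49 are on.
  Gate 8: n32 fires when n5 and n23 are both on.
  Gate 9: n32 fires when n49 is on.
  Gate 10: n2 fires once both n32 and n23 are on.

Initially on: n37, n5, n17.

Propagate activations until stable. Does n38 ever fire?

n17 is on, so n23 fires (Gate 3).
Gate 8: n5 and n23 on → n32 on.
n32 and n23 are on, so n2 fires (Gate 10).
Gate 1: n2 and n23 on → n38 on.

Yes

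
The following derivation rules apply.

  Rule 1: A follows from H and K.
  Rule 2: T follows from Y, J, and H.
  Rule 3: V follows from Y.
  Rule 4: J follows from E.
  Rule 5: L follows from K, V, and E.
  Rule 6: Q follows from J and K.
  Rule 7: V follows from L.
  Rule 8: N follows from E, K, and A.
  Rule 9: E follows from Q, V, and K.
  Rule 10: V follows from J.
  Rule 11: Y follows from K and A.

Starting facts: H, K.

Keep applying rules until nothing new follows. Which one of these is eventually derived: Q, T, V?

H and K hold, so A follows (Rule 1).
From K and A, Rule 11 gives Y.
From Y, Rule 3 gives V.
Q would need J and K (Rule 6), but J is never established. T would need Y, J, and H (Rule 2), but J is never established.

V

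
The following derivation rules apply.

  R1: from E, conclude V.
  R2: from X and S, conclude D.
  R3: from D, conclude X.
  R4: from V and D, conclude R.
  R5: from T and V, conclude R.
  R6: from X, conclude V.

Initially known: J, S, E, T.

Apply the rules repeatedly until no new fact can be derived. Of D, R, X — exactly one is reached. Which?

R

E holds, so V follows (R1).
From T and V, R5 gives R.
X would need D (R3), but D is never established. D would need X and S (R2), but X is never established.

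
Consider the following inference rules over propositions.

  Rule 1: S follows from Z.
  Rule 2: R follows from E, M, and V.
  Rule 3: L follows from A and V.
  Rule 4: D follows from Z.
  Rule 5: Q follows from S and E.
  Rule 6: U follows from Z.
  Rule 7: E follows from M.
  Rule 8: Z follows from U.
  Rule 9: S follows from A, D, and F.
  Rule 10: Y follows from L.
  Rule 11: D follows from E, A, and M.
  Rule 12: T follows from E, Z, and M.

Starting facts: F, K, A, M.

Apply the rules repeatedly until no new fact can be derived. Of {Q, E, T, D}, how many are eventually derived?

3

M holds, so E follows (Rule 7).
From E, A, and M, Rule 11 gives D.
A, D, and F hold, so S follows (Rule 9).
From S and E, Rule 5 gives Q.
Q: reached.
E: reached.
T would need E, Z, and M (Rule 12), but Z is never established.
D: reached.
Reached: Q, E, and D — 3 of the 4.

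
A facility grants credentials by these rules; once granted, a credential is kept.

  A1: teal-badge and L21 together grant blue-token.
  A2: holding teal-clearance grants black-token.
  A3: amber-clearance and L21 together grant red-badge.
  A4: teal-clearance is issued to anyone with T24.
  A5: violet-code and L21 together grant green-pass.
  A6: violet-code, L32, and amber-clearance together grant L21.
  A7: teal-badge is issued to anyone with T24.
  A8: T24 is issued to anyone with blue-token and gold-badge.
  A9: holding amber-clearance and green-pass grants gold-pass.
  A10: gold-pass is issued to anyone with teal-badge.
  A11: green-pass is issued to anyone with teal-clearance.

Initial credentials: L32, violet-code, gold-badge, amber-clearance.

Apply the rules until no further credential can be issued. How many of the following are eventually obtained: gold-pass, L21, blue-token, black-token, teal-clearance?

2

Holding violet-code, L32, and amber-clearance grants L21 (A6).
Holding violet-code and L21 grants green-pass (A5).
Holding amber-clearance and green-pass grants gold-pass (A9).
gold-pass: reached.
L21: reached.
blue-token would need teal-badge and L21 (A1), but teal-badge is never granted.
black-token would need teal-clearance (A2), but teal-clearance is never granted.
teal-clearance would need T24 (A4), but T24 is never granted.
Reached: gold-pass and L21 — 2 of the 5.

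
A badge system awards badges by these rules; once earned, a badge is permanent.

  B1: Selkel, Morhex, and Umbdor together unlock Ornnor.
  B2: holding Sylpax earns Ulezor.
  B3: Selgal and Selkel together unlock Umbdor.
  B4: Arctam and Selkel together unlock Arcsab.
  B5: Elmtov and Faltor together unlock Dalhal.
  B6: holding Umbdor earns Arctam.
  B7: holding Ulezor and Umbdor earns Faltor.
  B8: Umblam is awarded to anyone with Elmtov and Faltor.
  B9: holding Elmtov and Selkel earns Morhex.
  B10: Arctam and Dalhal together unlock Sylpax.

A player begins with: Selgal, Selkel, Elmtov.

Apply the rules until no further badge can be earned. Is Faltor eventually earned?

No

Faltor would need Ulezor and Umbdor (B7), but Ulezor is never earned.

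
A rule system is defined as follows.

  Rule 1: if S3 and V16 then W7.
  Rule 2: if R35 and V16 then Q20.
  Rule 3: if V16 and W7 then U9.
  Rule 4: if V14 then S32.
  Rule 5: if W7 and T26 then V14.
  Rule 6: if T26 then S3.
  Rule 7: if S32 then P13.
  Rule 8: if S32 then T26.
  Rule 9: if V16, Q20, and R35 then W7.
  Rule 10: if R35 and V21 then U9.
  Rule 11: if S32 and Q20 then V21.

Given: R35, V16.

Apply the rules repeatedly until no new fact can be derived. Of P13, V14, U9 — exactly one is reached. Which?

U9

From R35 and V16, Rule 2 gives Q20.
V16, Q20, and R35 hold, so W7 follows (Rule 9).
V16 and W7 hold, so U9 follows (Rule 3).
P13 would need S32 (Rule 7), but S32 is never established. V14 would need W7 and T26 (Rule 5), but T26 is never established.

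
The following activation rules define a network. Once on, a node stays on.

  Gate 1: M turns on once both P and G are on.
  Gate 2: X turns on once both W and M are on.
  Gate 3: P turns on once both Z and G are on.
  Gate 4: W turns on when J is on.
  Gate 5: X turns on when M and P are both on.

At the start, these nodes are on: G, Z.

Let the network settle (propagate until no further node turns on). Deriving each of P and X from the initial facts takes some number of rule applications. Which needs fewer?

P: Z and G are on, so P turns on (Gate 3). [1 rule application]
X: Z and G are on, so P turns on (Gate 3). P and G are on, so M turns on (Gate 1). Gate 5: M and P on → X on. [3 rule applications]
P needs fewer.

P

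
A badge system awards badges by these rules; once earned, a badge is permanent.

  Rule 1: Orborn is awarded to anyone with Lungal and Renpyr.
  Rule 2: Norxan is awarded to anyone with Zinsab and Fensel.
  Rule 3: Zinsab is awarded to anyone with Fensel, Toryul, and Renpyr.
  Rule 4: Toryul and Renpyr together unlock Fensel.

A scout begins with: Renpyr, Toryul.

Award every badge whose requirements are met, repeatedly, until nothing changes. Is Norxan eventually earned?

Yes

With Toryul and Renpyr, Fensel is earned (Rule 4).
With Fensel, Toryul, and Renpyr, Zinsab is earned (Rule 3).
With Zinsab and Fensel, Norxan is earned (Rule 2).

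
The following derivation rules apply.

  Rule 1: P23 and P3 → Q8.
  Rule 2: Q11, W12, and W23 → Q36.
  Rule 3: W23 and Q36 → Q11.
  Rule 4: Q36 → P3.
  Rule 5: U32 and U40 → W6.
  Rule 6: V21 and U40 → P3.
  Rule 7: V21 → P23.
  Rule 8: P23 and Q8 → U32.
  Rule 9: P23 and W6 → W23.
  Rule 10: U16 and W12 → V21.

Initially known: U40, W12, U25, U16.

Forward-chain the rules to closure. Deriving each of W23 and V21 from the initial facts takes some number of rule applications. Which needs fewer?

V21: From U16 and W12, Rule 10 gives V21. [1 rule application]
W23: From U16 and W12, Rule 10 gives V21. From V21 and U40, Rule 6 gives P3. From V21, Rule 7 gives P23. P23 and P3 hold, so Q8 follows (Rule 1). P23 and Q8 hold, so U32 follows (Rule 8). From U32 and U40, Rule 5 gives W6. P23 and W6 hold, so W23 follows (Rule 9). [7 rule applications]
V21 needs fewer.

V21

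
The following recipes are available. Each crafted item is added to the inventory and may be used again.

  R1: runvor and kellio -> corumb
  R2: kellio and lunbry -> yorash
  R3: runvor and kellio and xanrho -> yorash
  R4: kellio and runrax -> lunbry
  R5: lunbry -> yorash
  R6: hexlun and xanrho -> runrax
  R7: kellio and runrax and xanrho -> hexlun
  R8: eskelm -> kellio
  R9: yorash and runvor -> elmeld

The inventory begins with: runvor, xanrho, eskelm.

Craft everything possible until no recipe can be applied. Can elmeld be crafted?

eskelm -> kellio (R8).
runvor and kellio and xanrho -> yorash (R3).
Using R9, yorash and runvor make elmeld.

Yes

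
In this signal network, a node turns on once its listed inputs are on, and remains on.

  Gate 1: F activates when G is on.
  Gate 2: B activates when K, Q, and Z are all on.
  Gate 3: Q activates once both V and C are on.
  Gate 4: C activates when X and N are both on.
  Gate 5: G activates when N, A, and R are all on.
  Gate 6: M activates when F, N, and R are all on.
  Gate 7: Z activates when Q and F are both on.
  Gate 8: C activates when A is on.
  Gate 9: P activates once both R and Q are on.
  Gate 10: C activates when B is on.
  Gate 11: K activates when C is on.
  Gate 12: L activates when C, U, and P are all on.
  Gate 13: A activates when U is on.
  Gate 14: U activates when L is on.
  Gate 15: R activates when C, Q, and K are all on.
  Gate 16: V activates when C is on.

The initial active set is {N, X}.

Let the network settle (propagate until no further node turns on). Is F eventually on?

F would need G (Gate 1), but G never turns on.

No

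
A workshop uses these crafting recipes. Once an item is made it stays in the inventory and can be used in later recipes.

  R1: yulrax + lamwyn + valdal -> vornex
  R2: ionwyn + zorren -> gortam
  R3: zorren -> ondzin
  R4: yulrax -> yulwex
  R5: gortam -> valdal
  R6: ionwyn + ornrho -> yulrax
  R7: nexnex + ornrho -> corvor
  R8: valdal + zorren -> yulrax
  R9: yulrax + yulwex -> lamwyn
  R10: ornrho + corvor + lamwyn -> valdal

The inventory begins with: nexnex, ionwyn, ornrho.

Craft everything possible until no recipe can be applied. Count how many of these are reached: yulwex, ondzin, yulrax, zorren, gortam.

2

ionwyn + ornrho -> yulrax (R6).
yulrax -> yulwex (R4).
yulwex: reached.
ondzin would need zorren (R3), but zorren is never obtained.
yulrax: reached.
No rule produces zorren, and it is not given.
gortam would need ionwyn and zorren (R2), but zorren is never obtained.
Reached: yulwex and yulrax — 2 of the 5.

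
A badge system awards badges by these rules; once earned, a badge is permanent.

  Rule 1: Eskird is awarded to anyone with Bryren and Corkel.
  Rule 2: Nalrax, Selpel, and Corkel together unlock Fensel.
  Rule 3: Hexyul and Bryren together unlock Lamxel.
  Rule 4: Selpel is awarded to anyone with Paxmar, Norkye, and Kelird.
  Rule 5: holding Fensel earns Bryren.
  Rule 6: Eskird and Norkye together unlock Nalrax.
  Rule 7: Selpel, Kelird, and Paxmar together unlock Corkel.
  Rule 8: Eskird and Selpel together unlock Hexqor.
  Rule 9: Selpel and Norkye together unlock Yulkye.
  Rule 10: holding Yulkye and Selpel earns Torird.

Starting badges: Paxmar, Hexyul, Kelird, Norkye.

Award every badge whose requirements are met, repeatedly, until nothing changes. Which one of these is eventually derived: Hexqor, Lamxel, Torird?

Torird

With Paxmar, Norkye, and Kelird, Selpel is earned (Rule 4).
With Selpel and Norkye, Yulkye is earned (Rule 9).
With Yulkye and Selpel, Torird is earned (Rule 10).
Lamxel would need Hexyul and Bryren (Rule 3), but Bryren is never earned. Hexqor would need Eskird and Selpel (Rule 8), but Eskird is never earned.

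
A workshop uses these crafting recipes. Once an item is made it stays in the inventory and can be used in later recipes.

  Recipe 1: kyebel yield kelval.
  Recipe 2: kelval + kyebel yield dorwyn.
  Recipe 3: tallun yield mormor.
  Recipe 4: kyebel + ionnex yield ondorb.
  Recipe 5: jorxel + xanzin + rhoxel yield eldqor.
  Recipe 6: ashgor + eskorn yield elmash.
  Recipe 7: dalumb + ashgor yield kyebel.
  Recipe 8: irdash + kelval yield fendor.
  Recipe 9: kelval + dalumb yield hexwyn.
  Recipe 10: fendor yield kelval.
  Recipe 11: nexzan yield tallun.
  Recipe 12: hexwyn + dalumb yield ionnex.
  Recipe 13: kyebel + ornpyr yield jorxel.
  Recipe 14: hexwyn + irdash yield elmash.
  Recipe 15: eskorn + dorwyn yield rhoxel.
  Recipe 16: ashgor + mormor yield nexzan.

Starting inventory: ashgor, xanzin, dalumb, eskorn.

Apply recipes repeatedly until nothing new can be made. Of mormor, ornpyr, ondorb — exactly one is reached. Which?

Using Recipe 7, dalumb and ashgor make kyebel.
kyebel → kelval (Recipe 1).
kelval + dalumb → hexwyn (Recipe 9).
hexwyn + dalumb → ionnex (Recipe 12).
Using Recipe 4, kyebel and ionnex make ondorb.
No rule produces ornpyr, and it is not given. mormor would need tallun (Recipe 3), but tallun is never obtained.

ondorb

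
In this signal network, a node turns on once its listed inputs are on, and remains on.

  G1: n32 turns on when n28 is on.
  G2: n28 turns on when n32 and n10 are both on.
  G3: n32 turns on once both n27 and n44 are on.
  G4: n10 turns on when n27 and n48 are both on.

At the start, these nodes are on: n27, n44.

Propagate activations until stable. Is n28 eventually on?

No

n28 would need n32 and n10 (G2), but n10 never turns on.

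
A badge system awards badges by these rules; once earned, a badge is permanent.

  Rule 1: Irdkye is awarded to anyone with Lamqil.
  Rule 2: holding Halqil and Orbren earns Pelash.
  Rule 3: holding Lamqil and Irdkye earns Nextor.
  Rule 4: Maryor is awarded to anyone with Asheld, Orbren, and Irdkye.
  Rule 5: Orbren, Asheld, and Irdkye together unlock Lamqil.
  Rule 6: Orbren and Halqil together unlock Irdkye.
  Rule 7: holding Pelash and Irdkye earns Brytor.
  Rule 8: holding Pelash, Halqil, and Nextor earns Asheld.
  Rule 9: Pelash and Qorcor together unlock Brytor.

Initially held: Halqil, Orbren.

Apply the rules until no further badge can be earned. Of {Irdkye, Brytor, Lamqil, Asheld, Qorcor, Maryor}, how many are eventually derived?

2

With Orbren and Halqil, Irdkye is earned (Rule 6).
With Halqil and Orbren, Pelash is earned (Rule 2).
With Pelash and Irdkye, Brytor is earned (Rule 7).
Irdkye: reached.
Brytor: reached.
Lamqil would need Orbren, Asheld, and Irdkye (Rule 5), but Asheld is never earned.
Asheld would need Pelash, Halqil, and Nextor (Rule 8), but Nextor is never earned.
No rule produces Qorcor, and it is not given.
Maryor would need Asheld, Orbren, and Irdkye (Rule 4), but Asheld is never earned.
Reached: Irdkye and Brytor — 2 of the 6.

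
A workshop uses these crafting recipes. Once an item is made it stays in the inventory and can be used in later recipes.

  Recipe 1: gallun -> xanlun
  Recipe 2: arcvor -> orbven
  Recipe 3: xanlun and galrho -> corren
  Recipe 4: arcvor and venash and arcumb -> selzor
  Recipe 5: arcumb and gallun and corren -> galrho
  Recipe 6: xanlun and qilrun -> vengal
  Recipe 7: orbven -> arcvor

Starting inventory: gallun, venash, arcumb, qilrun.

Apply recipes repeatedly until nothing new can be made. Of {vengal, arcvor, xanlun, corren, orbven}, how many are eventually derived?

Using Recipe 1, gallun makes xanlun.
xanlun and qilrun -> vengal (Recipe 6).
vengal: reached.
arcvor would need orbven (Recipe 7), but orbven is never obtained.
xanlun: reached.
corren would need xanlun and galrho (Recipe 3), but galrho is never obtained.
orbven would need arcvor (Recipe 2), but arcvor is never obtained.
Reached: vengal and xanlun — 2 of the 5.

2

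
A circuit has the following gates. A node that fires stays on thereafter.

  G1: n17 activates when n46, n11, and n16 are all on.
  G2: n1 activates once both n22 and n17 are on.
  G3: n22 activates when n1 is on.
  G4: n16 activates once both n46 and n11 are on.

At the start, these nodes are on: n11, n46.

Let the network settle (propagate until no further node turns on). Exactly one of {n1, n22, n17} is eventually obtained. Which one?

G4: n46 and n11 on → n16 on.
n46, n11, and n16 are on, so n17 activates (G1).
n1 would need n22 and n17 (G2), but n22 never turns on. n22 would need n1 (G3), but n1 never turns on.

n17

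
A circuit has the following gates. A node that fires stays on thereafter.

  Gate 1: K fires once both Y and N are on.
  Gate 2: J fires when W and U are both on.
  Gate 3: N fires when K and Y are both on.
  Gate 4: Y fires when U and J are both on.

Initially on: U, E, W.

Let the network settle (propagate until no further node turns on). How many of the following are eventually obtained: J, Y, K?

2

W and U are on, so J fires (Gate 2).
Gate 4: U and J on → Y on.
J: reached.
Y: reached.
K would need Y and N (Gate 1), but N never turns on.
Reached: J and Y — 2 of the 3.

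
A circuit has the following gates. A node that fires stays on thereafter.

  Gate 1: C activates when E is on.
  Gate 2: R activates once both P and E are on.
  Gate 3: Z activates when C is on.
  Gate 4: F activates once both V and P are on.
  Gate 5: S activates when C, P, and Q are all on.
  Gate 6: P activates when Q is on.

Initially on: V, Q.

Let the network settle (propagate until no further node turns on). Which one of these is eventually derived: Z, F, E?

F

Q is on, so P activates (Gate 6).
Gate 4: V and P on → F on.
Z would need C (Gate 3), but C never turns on. No rule produces E, and it is not given.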